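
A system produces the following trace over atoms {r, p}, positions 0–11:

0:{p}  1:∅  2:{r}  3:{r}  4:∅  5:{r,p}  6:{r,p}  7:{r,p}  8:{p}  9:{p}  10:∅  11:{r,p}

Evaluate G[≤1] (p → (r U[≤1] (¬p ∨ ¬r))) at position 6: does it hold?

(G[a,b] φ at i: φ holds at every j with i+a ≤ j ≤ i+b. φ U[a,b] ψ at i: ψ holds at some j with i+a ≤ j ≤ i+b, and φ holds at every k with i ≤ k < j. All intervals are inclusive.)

Does not hold

Check (p → (r U[≤1] (¬p ∨ ¬r))) at every j in [6,7]:
  j=6: antecedent true; consequent fails → ✗
  j=7: antecedent true; consequent holds → ✓
Fails at j=6 → formula fails.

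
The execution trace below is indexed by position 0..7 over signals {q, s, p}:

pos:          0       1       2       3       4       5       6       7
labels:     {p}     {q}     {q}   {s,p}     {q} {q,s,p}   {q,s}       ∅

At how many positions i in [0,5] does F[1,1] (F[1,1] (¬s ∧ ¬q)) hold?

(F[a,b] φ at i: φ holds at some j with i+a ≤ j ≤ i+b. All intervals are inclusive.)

Evaluate at each i in [0,5]:
  i=0: ✗ (none in [1,1])
  i=1: ✗ (none in [2,2])
  i=2: ✗ (none in [3,3])
  i=3: ✗ (none in [4,4])
  i=4: ✗ (none in [5,5])
  i=5: ✓ (witness j=6)
Positions where it holds: {5} → 1.

1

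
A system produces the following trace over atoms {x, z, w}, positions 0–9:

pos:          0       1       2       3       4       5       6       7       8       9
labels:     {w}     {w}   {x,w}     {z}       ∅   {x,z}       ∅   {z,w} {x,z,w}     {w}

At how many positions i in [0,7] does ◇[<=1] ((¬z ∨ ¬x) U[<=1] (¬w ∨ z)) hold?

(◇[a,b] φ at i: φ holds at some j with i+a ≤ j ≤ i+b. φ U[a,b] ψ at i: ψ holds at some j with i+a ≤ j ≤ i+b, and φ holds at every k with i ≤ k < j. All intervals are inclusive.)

7

Evaluate at each i in [0,7]:
  i=0: ✗ (none in [0,1])
  i=1: ✓ (witness j=2)
  i=2: ✓ (witness j=2)
  i=3: ✓ (witness j=3)
  i=4: ✓ (witness j=4)
  i=5: ✓ (witness j=5)
  i=6: ✓ (witness j=6)
  i=7: ✓ (witness j=7)
Positions where it holds: {1, 2, 3, 4, 5, 6, 7} → 7.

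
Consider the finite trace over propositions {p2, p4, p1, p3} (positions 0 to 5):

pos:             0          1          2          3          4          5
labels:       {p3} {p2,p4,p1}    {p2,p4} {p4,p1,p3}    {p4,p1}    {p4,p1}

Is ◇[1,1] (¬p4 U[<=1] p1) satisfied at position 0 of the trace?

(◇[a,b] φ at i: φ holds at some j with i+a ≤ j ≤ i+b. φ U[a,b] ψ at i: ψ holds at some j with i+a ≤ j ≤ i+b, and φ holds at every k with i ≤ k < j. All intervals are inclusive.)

Check (¬p4 U[<=1] p1) at each j in [1,1]:
  j=1: holds
Found at j=1 → formula holds.

True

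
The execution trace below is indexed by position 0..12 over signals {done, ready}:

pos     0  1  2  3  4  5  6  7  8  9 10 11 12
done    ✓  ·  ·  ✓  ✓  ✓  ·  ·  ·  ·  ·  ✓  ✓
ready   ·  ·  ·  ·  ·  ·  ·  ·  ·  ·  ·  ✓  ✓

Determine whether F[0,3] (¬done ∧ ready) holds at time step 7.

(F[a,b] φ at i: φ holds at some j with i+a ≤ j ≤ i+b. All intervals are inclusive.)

Check (¬done ∧ ready) at each j in [7,10]:
  j=7: false
  j=8: false
  j=9: false
  j=10: false
No position in the window satisfies it → formula fails.

False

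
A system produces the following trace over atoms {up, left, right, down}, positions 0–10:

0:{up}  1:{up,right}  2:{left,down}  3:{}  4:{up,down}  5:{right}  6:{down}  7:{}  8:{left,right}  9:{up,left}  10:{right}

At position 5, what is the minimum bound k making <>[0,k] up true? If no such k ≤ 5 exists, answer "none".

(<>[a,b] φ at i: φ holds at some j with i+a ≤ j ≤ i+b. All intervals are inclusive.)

Scan j = 5,6,… for up:
  j=5: fails
  j=6: fails
  j=7: fails
  j=8: fails
  j=9: holds
First hit at j=9, so smallest k = 9-5 = 4.

4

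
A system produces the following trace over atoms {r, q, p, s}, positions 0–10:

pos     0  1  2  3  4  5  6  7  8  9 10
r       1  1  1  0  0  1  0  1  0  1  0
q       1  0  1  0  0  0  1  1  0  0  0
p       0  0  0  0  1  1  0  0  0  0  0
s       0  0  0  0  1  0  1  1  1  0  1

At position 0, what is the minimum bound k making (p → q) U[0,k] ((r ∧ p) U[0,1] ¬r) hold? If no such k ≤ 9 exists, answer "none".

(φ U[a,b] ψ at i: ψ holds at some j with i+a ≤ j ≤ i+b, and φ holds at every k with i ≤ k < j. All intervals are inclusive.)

Need earliest j ≥ 0 with ((r ∧ p) U[0,1] ¬r), and (p → q) at every k in [0,j-1].
  j=0: rhs fails.
  j=1: rhs fails.
  j=2: rhs fails.
  j=3: rhs holds; lhs holds on [0,2]. k = 3.

3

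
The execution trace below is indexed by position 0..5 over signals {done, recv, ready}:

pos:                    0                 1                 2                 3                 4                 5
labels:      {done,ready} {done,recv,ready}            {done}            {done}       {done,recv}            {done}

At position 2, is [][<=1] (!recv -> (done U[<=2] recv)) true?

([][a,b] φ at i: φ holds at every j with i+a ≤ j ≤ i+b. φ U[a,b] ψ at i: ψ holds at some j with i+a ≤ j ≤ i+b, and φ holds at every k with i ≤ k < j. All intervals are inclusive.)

Holds

Check (!recv -> (done U[<=2] recv)) at every j in [2,3]:
  j=2: antecedent true; consequent holds → ✓
  j=3: antecedent true; consequent holds → ✓
All positions satisfy it → formula holds.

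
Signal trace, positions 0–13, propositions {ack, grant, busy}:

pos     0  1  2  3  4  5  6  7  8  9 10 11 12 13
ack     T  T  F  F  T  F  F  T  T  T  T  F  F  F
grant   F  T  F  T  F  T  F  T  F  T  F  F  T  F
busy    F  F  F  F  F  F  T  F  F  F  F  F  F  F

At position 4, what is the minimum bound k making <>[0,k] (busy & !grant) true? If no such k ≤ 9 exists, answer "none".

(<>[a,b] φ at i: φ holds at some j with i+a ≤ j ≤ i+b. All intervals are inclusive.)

Scan j = 4,5,… for (busy & !grant):
  j=4: fails
  j=5: fails
  j=6: holds
First hit at j=6, so smallest k = 6-4 = 2.

2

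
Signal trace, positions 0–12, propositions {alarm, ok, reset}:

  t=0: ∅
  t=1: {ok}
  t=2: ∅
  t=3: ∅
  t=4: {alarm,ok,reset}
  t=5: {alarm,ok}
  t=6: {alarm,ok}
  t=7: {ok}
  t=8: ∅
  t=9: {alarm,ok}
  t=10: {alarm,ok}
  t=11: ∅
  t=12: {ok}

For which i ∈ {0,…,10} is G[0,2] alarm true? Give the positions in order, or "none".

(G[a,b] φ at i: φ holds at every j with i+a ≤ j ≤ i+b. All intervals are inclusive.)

4

Evaluate at each i in [0,10]:
  i=0: ✗ (fails at j=0)
  i=1: ✗ (fails at j=1)
  i=2: ✗ (fails at j=2)
  i=3: ✗ (fails at j=3)
  i=4: ✓ (all of [4,6])
  i=5: ✗ (fails at j=7)
  i=6: ✗ (fails at j=7)
  i=7: ✗ (fails at j=7)
  i=8: ✗ (fails at j=8)
  i=9: ✗ (fails at j=11)
  i=10: ✗ (fails at j=11)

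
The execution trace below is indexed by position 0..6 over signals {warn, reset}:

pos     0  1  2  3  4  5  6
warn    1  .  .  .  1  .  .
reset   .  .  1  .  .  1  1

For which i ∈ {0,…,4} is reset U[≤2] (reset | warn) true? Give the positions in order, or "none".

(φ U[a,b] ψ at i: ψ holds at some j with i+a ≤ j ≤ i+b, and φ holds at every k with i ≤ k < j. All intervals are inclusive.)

0, 2, 4

Evaluate at each i in [0,4]:
  i=0: ✓ (rhs at j=0)
  i=1: ✗ (lhs fails at k=1 before rhs at j=2)
  i=2: ✓ (rhs at j=2)
  i=3: ✗ (lhs fails at k=3 before rhs at j=4)
  i=4: ✓ (rhs at j=4)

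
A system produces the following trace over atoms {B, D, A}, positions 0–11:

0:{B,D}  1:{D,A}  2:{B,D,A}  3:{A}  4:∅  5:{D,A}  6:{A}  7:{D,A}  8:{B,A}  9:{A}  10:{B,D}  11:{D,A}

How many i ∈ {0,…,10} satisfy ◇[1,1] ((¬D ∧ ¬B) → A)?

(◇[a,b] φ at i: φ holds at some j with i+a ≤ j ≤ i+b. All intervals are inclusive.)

10

Evaluate at each i in [0,10]:
  i=0: ✓ (witness j=1)
  i=1: ✓ (witness j=2)
  i=2: ✓ (witness j=3)
  i=3: ✗ (none in [4,4])
  i=4: ✓ (witness j=5)
  i=5: ✓ (witness j=6)
  i=6: ✓ (witness j=7)
  i=7: ✓ (witness j=8)
  i=8: ✓ (witness j=9)
  i=9: ✓ (witness j=10)
  i=10: ✓ (witness j=11)
Positions where it holds: {0, 1, 2, 4, 5, 6, 7, 8, 9, 10} → 10.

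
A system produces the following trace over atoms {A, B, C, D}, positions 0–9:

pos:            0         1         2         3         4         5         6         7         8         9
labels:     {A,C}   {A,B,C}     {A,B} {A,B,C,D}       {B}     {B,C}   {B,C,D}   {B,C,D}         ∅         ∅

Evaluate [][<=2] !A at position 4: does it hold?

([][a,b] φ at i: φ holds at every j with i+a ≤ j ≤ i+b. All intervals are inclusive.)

True

Check !A at every j in [4,6]:
  j=4: true
  j=5: true
  j=6: true
All positions satisfy it → formula holds.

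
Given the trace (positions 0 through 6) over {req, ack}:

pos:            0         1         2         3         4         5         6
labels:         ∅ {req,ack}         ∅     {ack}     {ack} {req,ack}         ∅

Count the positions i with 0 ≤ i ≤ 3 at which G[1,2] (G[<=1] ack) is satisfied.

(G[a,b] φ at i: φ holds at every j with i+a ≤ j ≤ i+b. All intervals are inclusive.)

1

Evaluate at each i in [0,3]:
  i=0: ✗ (fails at j=1)
  i=1: ✗ (fails at j=2)
  i=2: ✓ (all of [3,4])
  i=3: ✗ (fails at j=5)
Positions where it holds: {2} → 1.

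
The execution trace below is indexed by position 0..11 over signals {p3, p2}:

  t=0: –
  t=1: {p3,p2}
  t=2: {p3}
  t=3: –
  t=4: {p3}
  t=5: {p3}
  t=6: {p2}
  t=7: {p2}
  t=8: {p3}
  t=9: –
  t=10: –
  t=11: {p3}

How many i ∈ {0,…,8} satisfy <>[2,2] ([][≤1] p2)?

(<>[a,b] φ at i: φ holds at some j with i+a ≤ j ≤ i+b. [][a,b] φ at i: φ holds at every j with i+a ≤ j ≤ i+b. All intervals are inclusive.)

1

Evaluate at each i in [0,8]:
  i=0: ✗ (none in [2,2])
  i=1: ✗ (none in [3,3])
  i=2: ✗ (none in [4,4])
  i=3: ✗ (none in [5,5])
  i=4: ✓ (witness j=6)
  i=5: ✗ (none in [7,7])
  i=6: ✗ (none in [8,8])
  i=7: ✗ (none in [9,9])
  i=8: ✗ (none in [10,10])
Positions where it holds: {4} → 1.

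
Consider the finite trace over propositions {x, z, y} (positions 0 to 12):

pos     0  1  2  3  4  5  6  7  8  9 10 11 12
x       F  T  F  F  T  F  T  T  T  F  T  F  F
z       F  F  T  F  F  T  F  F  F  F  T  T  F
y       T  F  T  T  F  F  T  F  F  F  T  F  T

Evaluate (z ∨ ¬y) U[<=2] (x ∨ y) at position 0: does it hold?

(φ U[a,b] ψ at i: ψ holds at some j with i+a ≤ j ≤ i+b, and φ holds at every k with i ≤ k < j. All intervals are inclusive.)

Holds

Need some j in [0,2] with (x ∨ y), and (z ∨ ¬y) at every k in [0,j-1].
  j=0: (x ∨ y) holds; no prefix to check → satisfied.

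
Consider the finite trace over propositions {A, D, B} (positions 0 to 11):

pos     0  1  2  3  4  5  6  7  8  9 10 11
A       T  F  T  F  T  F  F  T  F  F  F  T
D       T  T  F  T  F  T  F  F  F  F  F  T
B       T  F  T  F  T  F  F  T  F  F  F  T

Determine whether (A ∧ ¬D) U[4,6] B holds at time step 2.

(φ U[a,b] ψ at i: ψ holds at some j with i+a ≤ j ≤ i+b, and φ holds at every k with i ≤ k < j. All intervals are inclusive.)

Need some j in [6,8] with B, and (A ∧ ¬D) at every k in [2,j-1].
  j=6: B false.
  j=7: B holds, but (A ∧ ¬D) fails at k=3 → not this j.
  j=8: B false.
No j in the window works → until fails.

False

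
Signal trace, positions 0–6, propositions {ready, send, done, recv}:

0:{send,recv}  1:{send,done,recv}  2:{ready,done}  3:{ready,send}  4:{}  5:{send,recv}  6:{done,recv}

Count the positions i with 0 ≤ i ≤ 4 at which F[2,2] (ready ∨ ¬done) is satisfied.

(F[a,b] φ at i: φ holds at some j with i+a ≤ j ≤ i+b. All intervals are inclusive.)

Evaluate at each i in [0,4]:
  i=0: ✓ (witness j=2)
  i=1: ✓ (witness j=3)
  i=2: ✓ (witness j=4)
  i=3: ✓ (witness j=5)
  i=4: ✗ (none in [6,6])
Positions where it holds: {0, 1, 2, 3} → 4.

4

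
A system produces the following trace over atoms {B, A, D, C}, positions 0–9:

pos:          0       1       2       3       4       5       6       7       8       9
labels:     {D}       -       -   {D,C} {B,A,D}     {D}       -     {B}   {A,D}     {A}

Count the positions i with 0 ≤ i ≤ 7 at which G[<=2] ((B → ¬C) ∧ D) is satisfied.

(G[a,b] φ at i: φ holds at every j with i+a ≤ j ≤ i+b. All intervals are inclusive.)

Evaluate at each i in [0,7]:
  i=0: ✗ (fails at j=1)
  i=1: ✗ (fails at j=1)
  i=2: ✗ (fails at j=2)
  i=3: ✓ (all of [3,5])
  i=4: ✗ (fails at j=6)
  i=5: ✗ (fails at j=6)
  i=6: ✗ (fails at j=6)
  i=7: ✗ (fails at j=7)
Positions where it holds: {3} → 1.

1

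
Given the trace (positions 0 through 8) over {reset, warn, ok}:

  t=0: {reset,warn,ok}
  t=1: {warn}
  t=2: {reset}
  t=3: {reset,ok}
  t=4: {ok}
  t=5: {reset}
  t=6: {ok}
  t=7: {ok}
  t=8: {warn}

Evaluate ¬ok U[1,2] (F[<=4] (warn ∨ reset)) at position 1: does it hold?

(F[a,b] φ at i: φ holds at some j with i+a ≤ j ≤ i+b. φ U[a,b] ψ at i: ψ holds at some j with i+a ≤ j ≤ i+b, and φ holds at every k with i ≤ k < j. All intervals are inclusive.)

True

Need some j in [2,3] with F[<=4] (warn ∨ reset), and ¬ok at every k in [1,j-1].
  j=2: F[<=4] (warn ∨ reset) holds; ¬ok holds at every k in [1,1] → satisfied.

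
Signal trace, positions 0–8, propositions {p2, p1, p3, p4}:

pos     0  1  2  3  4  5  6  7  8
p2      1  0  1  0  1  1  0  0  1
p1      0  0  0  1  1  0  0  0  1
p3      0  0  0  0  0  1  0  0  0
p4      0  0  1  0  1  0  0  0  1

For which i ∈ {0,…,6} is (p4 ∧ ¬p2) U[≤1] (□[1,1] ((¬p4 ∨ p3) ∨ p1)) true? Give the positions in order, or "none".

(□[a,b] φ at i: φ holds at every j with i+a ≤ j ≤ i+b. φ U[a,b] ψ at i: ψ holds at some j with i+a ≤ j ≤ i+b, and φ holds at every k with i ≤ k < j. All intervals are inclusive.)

Evaluate at each i in [0,6]:
  i=0: ✓ (rhs at j=0)
  i=1: ✗ (lhs fails at k=1 before rhs at j=2)
  i=2: ✓ (rhs at j=2)
  i=3: ✓ (rhs at j=3)
  i=4: ✓ (rhs at j=4)
  i=5: ✓ (rhs at j=5)
  i=6: ✓ (rhs at j=6)

0, 2, 3, 4, 5, 6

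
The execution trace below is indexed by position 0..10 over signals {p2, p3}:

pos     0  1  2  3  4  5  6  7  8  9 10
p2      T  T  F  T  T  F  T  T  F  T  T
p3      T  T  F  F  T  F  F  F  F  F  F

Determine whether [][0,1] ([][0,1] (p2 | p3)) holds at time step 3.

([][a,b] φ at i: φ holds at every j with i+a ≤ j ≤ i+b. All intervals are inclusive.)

Check [][0,1] (p2 | p3) at every j in [3,4]:
  j=3: holds on [3,4]
  j=4: fails at 5
Fails at j=4 → formula fails.

No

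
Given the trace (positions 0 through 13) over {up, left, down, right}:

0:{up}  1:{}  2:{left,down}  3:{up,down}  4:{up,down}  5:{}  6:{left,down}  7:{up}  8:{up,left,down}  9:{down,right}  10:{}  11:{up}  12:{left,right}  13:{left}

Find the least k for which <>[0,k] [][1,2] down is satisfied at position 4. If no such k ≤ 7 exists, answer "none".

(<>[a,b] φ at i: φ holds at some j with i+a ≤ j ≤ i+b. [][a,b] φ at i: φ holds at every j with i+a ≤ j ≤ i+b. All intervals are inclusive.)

Scan j = 4,5,… for [][1,2] down:
  j=4: fails
  j=5: fails
  j=6: fails
  j=7: holds
First hit at j=7, so smallest k = 7-4 = 3.

3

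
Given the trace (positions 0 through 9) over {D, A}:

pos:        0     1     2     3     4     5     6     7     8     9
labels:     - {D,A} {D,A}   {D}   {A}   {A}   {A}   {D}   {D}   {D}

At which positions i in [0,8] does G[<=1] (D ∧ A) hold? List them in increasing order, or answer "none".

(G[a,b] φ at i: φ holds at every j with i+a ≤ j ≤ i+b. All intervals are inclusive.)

Evaluate at each i in [0,8]:
  i=0: ✗ (fails at j=0)
  i=1: ✓ (all of [1,2])
  i=2: ✗ (fails at j=3)
  i=3: ✗ (fails at j=3)
  i=4: ✗ (fails at j=4)
  i=5: ✗ (fails at j=5)
  i=6: ✗ (fails at j=6)
  i=7: ✗ (fails at j=7)
  i=8: ✗ (fails at j=8)

1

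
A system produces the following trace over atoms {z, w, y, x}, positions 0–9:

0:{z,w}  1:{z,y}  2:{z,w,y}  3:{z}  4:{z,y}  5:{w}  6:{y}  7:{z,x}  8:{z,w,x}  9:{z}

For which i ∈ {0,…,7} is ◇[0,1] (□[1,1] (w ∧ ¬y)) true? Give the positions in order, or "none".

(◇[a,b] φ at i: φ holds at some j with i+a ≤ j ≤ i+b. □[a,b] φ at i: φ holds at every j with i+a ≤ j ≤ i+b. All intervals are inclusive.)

Evaluate at each i in [0,7]:
  i=0: ✗ (none in [0,1])
  i=1: ✗ (none in [1,2])
  i=2: ✗ (none in [2,3])
  i=3: ✓ (witness j=4)
  i=4: ✓ (witness j=4)
  i=5: ✗ (none in [5,6])
  i=6: ✓ (witness j=7)
  i=7: ✓ (witness j=7)

3, 4, 6, 7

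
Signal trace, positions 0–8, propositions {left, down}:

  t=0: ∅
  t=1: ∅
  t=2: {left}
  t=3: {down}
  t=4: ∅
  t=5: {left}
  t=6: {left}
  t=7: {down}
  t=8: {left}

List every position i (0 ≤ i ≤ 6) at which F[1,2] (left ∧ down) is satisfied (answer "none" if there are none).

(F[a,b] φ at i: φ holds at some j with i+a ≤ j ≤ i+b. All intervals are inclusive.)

Evaluate at each i in [0,6]:
  i=0: ✗ (none in [1,2])
  i=1: ✗ (none in [2,3])
  i=2: ✗ (none in [3,4])
  i=3: ✗ (none in [4,5])
  i=4: ✗ (none in [5,6])
  i=5: ✗ (none in [6,7])
  i=6: ✗ (none in [7,8])

none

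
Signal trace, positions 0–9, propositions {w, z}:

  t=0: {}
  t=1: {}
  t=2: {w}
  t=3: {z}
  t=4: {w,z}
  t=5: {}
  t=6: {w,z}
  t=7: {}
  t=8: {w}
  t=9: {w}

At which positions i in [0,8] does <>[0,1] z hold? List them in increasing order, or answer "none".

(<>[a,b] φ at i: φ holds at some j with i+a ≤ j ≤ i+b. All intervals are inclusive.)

2, 3, 4, 5, 6

Evaluate at each i in [0,8]:
  i=0: ✗ (none in [0,1])
  i=1: ✗ (none in [1,2])
  i=2: ✓ (witness j=3)
  i=3: ✓ (witness j=3)
  i=4: ✓ (witness j=4)
  i=5: ✓ (witness j=6)
  i=6: ✓ (witness j=6)
  i=7: ✗ (none in [7,8])
  i=8: ✗ (none in [8,9])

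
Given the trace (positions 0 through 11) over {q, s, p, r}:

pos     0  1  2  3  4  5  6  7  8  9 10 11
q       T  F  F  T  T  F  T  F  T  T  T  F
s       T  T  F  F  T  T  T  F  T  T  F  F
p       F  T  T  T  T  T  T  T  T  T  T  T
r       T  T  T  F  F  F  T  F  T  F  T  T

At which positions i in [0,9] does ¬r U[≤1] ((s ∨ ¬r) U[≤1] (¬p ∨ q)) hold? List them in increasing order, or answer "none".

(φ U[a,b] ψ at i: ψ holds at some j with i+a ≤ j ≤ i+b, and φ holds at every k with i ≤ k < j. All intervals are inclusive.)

0, 3, 4, 5, 6, 7, 8, 9

Evaluate at each i in [0,9]:
  i=0: ✓ (rhs at j=0)
  i=1: ✗ (no rhs in [1,2])
  i=2: ✗ (lhs fails at k=2 before rhs at j=3)
  i=3: ✓ (rhs at j=3)
  i=4: ✓ (rhs at j=4)
  i=5: ✓ (rhs at j=5)
  i=6: ✓ (rhs at j=6)
  i=7: ✓ (rhs at j=7)
  i=8: ✓ (rhs at j=8)
  i=9: ✓ (rhs at j=9)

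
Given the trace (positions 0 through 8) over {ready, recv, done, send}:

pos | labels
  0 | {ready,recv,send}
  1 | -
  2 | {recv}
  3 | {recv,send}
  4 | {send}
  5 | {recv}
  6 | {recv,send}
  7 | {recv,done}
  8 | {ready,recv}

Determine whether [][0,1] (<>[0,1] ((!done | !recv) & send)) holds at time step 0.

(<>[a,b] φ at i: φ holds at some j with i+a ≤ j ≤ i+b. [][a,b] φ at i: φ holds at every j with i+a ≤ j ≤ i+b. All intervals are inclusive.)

False

Check <>[0,1] ((!done | !recv) & send) at every j in [0,1]:
  j=0: holds (witness at 0)
  j=1: fails (none in [1,2])
Fails at j=1 → formula fails.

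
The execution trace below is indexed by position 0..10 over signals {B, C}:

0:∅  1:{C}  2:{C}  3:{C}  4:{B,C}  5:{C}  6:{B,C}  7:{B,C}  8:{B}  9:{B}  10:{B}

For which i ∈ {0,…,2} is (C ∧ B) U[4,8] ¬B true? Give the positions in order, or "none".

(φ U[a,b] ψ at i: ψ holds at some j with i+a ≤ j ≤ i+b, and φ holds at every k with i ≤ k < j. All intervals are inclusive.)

none

Evaluate at each i in [0,2]:
  i=0: ✗ (lhs fails at k=0 before rhs at j=5)
  i=1: ✗ (lhs fails at k=1 before rhs at j=5)
  i=2: ✗ (no rhs in [6,10])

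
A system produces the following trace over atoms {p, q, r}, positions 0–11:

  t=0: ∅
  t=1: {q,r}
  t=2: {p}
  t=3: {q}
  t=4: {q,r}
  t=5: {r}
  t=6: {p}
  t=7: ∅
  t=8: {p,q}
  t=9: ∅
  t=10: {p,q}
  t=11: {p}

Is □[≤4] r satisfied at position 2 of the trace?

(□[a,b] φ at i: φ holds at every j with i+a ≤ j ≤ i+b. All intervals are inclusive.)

Check r at every j in [2,6]:
  j=2: false
  j=3: false
  j=4: true
  j=5: true
  j=6: false
Fails at j=2 → formula fails.

No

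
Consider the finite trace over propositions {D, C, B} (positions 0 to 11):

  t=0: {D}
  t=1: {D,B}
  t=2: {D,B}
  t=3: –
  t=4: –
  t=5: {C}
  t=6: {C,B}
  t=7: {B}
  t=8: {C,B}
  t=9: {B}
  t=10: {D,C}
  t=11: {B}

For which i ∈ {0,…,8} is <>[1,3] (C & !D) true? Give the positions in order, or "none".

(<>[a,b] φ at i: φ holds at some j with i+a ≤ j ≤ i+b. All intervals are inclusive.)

Evaluate at each i in [0,8]:
  i=0: ✗ (none in [1,3])
  i=1: ✗ (none in [2,4])
  i=2: ✓ (witness j=5)
  i=3: ✓ (witness j=5)
  i=4: ✓ (witness j=5)
  i=5: ✓ (witness j=6)
  i=6: ✓ (witness j=8)
  i=7: ✓ (witness j=8)
  i=8: ✗ (none in [9,11])

2, 3, 4, 5, 6, 7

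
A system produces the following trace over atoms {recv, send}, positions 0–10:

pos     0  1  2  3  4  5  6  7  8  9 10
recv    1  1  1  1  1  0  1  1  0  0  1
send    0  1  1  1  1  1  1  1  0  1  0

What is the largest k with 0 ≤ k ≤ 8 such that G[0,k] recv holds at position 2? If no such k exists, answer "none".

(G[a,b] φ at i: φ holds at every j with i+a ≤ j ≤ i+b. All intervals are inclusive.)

recv must hold from j=2 onward; find where it first fails.
  j=2: holds
  j=3: holds
  j=4: holds
  j=5: fails
Holds on [2,4], so largest k = 2.

2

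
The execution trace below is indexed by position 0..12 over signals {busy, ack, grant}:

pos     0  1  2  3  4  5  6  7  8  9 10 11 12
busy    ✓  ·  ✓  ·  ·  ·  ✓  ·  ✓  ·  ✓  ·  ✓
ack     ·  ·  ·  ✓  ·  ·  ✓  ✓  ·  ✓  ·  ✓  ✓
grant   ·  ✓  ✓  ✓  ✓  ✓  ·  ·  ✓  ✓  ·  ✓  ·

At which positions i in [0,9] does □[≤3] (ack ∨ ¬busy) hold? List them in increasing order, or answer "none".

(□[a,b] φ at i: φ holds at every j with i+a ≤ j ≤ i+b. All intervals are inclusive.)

3, 4

Evaluate at each i in [0,9]:
  i=0: ✗ (fails at j=0)
  i=1: ✗ (fails at j=2)
  i=2: ✗ (fails at j=2)
  i=3: ✓ (all of [3,6])
  i=4: ✓ (all of [4,7])
  i=5: ✗ (fails at j=8)
  i=6: ✗ (fails at j=8)
  i=7: ✗ (fails at j=8)
  i=8: ✗ (fails at j=8)
  i=9: ✗ (fails at j=10)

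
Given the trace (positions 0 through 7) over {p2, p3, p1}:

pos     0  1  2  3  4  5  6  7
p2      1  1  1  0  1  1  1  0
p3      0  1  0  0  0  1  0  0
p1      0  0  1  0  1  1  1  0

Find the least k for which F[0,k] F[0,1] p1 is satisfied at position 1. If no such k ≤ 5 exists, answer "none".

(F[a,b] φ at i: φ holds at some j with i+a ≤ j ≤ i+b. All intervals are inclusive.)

0

Scan j = 1,2,… for F[0,1] p1:
  j=1: holds
First hit at j=1, so smallest k = 1-1 = 0.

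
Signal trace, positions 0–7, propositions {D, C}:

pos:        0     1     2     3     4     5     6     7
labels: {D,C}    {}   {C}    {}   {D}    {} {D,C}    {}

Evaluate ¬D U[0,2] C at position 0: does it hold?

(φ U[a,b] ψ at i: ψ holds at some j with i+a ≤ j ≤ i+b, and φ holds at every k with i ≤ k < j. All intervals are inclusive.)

Need some j in [0,2] with C, and ¬D at every k in [0,j-1].
  j=0: C holds; no prefix to check → satisfied.

Yes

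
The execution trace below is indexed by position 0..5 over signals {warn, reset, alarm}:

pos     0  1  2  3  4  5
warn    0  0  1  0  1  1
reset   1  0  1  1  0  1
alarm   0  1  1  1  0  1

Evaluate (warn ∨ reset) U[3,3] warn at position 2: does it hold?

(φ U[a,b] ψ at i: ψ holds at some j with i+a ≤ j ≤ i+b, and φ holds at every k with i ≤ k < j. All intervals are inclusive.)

True

Need some j in [5,5] with warn, and (warn ∨ reset) at every k in [2,j-1].
  j=5: warn holds; (warn ∨ reset) holds at every k in [2,4] → satisfied.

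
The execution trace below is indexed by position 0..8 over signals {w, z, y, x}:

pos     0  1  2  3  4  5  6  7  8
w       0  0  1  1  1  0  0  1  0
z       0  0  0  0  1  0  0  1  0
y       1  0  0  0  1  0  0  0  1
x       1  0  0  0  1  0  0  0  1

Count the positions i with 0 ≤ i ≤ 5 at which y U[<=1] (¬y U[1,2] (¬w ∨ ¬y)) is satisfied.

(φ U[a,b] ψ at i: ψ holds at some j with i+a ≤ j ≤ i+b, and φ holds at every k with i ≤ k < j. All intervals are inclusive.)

5

Evaluate at each i in [0,5]:
  i=0: ✓ (rhs at j=1; lhs holds on [0,0])
  i=1: ✓ (rhs at j=1)
  i=2: ✓ (rhs at j=2)
  i=3: ✗ (no rhs in [3,4])
  i=4: ✓ (rhs at j=5; lhs holds on [4,4])
  i=5: ✓ (rhs at j=5)
Positions where it holds: {0, 1, 2, 4, 5} → 5.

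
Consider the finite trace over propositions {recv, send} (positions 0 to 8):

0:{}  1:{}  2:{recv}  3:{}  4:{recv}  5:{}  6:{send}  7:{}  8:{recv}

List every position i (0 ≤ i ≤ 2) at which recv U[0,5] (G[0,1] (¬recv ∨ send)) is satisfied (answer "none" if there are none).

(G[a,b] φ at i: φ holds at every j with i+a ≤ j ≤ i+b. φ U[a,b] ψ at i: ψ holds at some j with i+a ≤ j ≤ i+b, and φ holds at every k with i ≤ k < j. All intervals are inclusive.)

Evaluate at each i in [0,2]:
  i=0: ✓ (rhs at j=0)
  i=1: ✗ (lhs fails at k=1 before rhs at j=5)
  i=2: ✗ (lhs fails at k=3 before rhs at j=5)

0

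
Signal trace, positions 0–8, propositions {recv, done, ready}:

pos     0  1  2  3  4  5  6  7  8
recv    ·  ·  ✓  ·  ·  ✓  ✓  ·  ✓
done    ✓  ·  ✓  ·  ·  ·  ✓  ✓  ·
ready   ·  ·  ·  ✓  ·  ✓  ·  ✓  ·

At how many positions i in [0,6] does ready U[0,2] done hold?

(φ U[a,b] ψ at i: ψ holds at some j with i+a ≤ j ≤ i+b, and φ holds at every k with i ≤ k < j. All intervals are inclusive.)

Evaluate at each i in [0,6]:
  i=0: ✓ (rhs at j=0)
  i=1: ✗ (lhs fails at k=1 before rhs at j=2)
  i=2: ✓ (rhs at j=2)
  i=3: ✗ (no rhs in [3,5])
  i=4: ✗ (lhs fails at k=4 before rhs at j=6)
  i=5: ✓ (rhs at j=6; lhs holds on [5,5])
  i=6: ✓ (rhs at j=6)
Positions where it holds: {0, 2, 5, 6} → 4.

4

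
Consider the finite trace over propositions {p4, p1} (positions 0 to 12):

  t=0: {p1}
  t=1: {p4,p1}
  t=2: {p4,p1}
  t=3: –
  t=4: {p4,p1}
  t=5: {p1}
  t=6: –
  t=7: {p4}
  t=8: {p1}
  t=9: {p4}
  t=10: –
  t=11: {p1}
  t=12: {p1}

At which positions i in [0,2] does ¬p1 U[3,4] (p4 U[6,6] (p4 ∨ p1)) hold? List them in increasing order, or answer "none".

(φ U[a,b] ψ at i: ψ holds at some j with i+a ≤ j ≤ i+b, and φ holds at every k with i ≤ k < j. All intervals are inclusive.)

Evaluate at each i in [0,2]:
  i=0: ✗ (no rhs in [3,4])
  i=1: ✗ (no rhs in [4,5])
  i=2: ✗ (no rhs in [5,6])

none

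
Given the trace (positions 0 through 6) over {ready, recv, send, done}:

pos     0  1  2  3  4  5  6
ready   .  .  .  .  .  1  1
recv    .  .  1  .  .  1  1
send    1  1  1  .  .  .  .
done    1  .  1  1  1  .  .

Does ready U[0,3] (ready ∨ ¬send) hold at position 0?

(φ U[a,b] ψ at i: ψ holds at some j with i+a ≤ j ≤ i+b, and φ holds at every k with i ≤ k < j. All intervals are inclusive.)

Need some j in [0,3] with (ready ∨ ¬send), and ready at every k in [0,j-1].
  j=0: (ready ∨ ¬send) false.
  j=1: (ready ∨ ¬send) false.
  j=2: (ready ∨ ¬send) false.
  j=3: (ready ∨ ¬send) holds, but ready fails at k=0 → not this j.
No j in the window works → until fails.

Does not hold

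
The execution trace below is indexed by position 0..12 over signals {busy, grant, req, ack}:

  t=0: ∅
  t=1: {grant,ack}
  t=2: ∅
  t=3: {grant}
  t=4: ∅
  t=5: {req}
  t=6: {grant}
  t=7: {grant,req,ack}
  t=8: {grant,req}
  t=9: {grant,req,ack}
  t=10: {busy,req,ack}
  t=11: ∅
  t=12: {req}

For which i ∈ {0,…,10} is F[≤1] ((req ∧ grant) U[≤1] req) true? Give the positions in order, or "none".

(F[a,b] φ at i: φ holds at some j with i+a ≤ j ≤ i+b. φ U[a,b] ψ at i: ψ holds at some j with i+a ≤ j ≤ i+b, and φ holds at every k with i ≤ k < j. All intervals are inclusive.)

Evaluate at each i in [0,10]:
  i=0: ✗ (none in [0,1])
  i=1: ✗ (none in [1,2])
  i=2: ✗ (none in [2,3])
  i=3: ✗ (none in [3,4])
  i=4: ✓ (witness j=5)
  i=5: ✓ (witness j=5)
  i=6: ✓ (witness j=7)
  i=7: ✓ (witness j=7)
  i=8: ✓ (witness j=8)
  i=9: ✓ (witness j=9)
  i=10: ✓ (witness j=10)

4, 5, 6, 7, 8, 9, 10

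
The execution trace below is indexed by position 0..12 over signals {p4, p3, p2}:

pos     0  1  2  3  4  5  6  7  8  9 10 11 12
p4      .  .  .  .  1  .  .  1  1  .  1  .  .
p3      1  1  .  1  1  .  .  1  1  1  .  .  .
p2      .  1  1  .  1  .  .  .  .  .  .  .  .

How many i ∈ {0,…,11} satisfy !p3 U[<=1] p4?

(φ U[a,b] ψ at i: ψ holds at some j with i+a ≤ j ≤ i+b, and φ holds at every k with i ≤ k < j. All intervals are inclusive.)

Evaluate at each i in [0,11]:
  i=0: ✗ (no rhs in [0,1])
  i=1: ✗ (no rhs in [1,2])
  i=2: ✗ (no rhs in [2,3])
  i=3: ✗ (lhs fails at k=3 before rhs at j=4)
  i=4: ✓ (rhs at j=4)
  i=5: ✗ (no rhs in [5,6])
  i=6: ✓ (rhs at j=7; lhs holds on [6,6])
  i=7: ✓ (rhs at j=7)
  i=8: ✓ (rhs at j=8)
  i=9: ✗ (lhs fails at k=9 before rhs at j=10)
  i=10: ✓ (rhs at j=10)
  i=11: ✗ (no rhs in [11,12])
Positions where it holds: {4, 6, 7, 8, 10} → 5.

5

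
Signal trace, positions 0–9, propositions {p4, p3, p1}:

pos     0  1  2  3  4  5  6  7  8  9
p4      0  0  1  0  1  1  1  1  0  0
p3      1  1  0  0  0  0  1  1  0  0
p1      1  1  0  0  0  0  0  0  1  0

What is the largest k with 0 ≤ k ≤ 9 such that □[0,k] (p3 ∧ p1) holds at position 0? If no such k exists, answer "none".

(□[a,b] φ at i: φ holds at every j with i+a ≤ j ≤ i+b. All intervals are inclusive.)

1

(p3 ∧ p1) must hold from j=0 onward; find where it first fails.
  j=0: holds
  j=1: holds
  j=2: fails
Holds on [0,1], so largest k = 1.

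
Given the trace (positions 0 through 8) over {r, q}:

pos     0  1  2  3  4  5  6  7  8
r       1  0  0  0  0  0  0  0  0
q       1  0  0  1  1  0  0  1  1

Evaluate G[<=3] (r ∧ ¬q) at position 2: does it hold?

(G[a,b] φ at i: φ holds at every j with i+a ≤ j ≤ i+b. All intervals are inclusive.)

Check (r ∧ ¬q) at every j in [2,5]:
  j=2: false
  j=3: false
  j=4: false
  j=5: false
Fails at j=2 → formula fails.

False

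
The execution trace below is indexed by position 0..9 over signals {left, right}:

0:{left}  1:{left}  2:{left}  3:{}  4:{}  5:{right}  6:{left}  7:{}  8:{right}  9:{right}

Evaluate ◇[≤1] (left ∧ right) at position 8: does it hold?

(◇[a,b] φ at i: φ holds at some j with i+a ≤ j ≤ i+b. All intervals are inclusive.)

No

Check (left ∧ right) at each j in [8,9]:
  j=8: false
  j=9: false
No position in the window satisfies it → formula fails.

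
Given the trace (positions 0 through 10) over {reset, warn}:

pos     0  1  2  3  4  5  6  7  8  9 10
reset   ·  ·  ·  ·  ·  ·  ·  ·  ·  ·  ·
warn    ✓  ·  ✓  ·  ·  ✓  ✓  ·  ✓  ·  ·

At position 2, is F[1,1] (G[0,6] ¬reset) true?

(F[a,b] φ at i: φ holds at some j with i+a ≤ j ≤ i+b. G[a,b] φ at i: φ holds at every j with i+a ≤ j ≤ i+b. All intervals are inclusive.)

True

Check G[0,6] ¬reset at each j in [3,3]:
  j=3: holds on [3,9]
Found at j=3 → formula holds.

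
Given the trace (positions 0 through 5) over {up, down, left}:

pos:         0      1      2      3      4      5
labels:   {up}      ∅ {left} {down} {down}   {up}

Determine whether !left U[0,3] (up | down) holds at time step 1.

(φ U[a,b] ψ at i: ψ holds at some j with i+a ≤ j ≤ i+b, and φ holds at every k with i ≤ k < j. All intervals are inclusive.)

Need some j in [1,4] with (up | down), and !left at every k in [1,j-1].
  j=1: (up | down) false.
  j=2: (up | down) false.
  j=3: (up | down) holds, but !left fails at k=2 → not this j.
  j=4: (up | down) holds, but !left fails at k=2 → not this j.
No j in the window works → until fails.

False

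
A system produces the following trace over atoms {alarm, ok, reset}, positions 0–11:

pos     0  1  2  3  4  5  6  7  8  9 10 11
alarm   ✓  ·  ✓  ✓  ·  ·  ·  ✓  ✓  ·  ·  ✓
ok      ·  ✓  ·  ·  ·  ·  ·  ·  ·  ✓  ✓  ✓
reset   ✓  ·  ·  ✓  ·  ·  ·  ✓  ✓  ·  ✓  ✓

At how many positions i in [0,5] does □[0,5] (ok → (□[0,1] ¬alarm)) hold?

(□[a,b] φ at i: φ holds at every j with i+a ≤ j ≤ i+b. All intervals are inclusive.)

Evaluate at each i in [0,5]:
  i=0: ✗ (fails at j=1)
  i=1: ✗ (fails at j=1)
  i=2: ✓ (all of [2,7])
  i=3: ✓ (all of [3,8])
  i=4: ✓ (all of [4,9])
  i=5: ✗ (fails at j=10)
Positions where it holds: {2, 3, 4} → 3.

3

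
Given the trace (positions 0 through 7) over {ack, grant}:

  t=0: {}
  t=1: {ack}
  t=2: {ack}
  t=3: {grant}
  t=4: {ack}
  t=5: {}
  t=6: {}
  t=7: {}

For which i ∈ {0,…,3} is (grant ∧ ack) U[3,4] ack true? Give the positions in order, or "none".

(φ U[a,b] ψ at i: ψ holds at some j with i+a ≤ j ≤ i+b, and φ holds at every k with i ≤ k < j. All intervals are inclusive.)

none

Evaluate at each i in [0,3]:
  i=0: ✗ (lhs fails at k=0 before rhs at j=4)
  i=1: ✗ (lhs fails at k=1 before rhs at j=4)
  i=2: ✗ (no rhs in [5,6])
  i=3: ✗ (no rhs in [6,7])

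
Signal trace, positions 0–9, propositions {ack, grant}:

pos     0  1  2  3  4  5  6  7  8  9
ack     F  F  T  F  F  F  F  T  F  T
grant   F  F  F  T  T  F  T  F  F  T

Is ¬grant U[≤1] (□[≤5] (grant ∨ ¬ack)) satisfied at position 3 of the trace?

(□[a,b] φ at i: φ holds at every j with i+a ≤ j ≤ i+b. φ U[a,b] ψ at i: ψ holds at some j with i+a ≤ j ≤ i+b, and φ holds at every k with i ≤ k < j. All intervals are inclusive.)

No

Need some j in [3,4] with □[≤5] (grant ∨ ¬ack), and ¬grant at every k in [3,j-1].
  j=3: □[≤5] (grant ∨ ¬ack) — fails at 7.
  j=4: □[≤5] (grant ∨ ¬ack) — fails at 7.
No j in the window works → until fails.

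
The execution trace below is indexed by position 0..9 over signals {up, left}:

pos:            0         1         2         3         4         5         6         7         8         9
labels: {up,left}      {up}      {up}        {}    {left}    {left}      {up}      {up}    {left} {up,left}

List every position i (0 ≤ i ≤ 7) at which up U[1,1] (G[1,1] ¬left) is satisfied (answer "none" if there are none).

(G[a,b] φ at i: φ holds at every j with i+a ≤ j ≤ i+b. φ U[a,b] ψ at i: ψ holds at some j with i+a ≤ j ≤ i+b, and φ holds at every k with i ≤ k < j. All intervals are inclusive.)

0, 1

Evaluate at each i in [0,7]:
  i=0: ✓ (rhs at j=1; lhs holds on [0,0])
  i=1: ✓ (rhs at j=2; lhs holds on [1,1])
  i=2: ✗ (no rhs in [3,3])
  i=3: ✗ (no rhs in [4,4])
  i=4: ✗ (lhs fails at k=4 before rhs at j=5)
  i=5: ✗ (lhs fails at k=5 before rhs at j=6)
  i=6: ✗ (no rhs in [7,7])
  i=7: ✗ (no rhs in [8,8])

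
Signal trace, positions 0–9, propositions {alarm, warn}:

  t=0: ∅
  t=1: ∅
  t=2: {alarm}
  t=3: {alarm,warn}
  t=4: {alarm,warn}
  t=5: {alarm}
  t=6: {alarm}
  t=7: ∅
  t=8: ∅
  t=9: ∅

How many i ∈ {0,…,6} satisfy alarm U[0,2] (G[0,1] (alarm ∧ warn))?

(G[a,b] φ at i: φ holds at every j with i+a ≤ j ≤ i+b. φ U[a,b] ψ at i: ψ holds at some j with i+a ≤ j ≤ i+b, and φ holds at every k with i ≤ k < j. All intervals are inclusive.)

2

Evaluate at each i in [0,6]:
  i=0: ✗ (no rhs in [0,2])
  i=1: ✗ (lhs fails at k=1 before rhs at j=3)
  i=2: ✓ (rhs at j=3; lhs holds on [2,2])
  i=3: ✓ (rhs at j=3)
  i=4: ✗ (no rhs in [4,6])
  i=5: ✗ (no rhs in [5,7])
  i=6: ✗ (no rhs in [6,8])
Positions where it holds: {2, 3} → 2.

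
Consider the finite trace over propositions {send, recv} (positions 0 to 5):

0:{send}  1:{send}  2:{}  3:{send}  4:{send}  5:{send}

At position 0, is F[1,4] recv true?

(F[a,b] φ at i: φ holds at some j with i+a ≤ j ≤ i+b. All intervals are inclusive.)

Check recv at each j in [1,4]:
  j=1: false
  j=2: false
  j=3: false
  j=4: false
No position in the window satisfies it → formula fails.

No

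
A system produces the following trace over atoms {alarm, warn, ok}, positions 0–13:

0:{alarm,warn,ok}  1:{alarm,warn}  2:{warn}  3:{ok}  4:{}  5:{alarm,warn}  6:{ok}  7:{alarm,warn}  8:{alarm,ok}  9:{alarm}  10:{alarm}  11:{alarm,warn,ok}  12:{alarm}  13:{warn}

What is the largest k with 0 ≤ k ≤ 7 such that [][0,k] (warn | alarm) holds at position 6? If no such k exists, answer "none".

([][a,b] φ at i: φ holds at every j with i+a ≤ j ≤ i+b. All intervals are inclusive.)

(warn | alarm) must hold from j=6 onward; find where it first fails.
  j=6: fails → no k works.

none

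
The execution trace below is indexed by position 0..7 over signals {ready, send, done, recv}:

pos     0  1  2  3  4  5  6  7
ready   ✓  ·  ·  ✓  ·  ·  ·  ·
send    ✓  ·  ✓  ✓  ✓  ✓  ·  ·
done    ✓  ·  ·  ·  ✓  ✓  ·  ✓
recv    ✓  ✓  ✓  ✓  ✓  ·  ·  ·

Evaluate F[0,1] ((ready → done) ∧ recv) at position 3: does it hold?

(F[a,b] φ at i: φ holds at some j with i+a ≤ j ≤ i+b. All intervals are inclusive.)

Yes

Check ((ready → done) ∧ recv) at each j in [3,4]:
  j=3: false
  j=4: true
Found at j=4 → formula holds.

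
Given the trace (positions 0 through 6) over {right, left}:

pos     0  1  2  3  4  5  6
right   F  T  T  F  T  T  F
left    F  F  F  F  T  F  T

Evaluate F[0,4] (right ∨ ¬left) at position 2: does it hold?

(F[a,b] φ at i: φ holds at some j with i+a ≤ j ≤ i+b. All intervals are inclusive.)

Check (right ∨ ¬left) at each j in [2,6]:
  j=2: true
  j=3: true
  j=4: true
  j=5: true
  j=6: false
Found at j=2 → formula holds.

Holds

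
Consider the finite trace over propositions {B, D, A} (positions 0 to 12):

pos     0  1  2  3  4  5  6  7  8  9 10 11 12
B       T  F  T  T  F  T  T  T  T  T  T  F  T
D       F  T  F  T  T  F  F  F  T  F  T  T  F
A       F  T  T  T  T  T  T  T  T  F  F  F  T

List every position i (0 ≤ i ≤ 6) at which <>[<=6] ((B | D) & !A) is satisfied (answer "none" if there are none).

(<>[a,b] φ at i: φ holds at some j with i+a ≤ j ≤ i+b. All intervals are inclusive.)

Evaluate at each i in [0,6]:
  i=0: ✓ (witness j=0)
  i=1: ✗ (none in [1,7])
  i=2: ✗ (none in [2,8])
  i=3: ✓ (witness j=9)
  i=4: ✓ (witness j=9)
  i=5: ✓ (witness j=9)
  i=6: ✓ (witness j=9)

0, 3, 4, 5, 6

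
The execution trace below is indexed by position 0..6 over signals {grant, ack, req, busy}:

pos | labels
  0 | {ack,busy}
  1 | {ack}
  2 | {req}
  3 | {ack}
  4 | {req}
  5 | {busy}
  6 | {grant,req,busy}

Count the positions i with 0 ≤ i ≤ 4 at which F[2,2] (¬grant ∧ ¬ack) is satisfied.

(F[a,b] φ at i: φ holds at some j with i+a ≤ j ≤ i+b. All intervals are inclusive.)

Evaluate at each i in [0,4]:
  i=0: ✓ (witness j=2)
  i=1: ✗ (none in [3,3])
  i=2: ✓ (witness j=4)
  i=3: ✓ (witness j=5)
  i=4: ✗ (none in [6,6])
Positions where it holds: {0, 2, 3} → 3.

3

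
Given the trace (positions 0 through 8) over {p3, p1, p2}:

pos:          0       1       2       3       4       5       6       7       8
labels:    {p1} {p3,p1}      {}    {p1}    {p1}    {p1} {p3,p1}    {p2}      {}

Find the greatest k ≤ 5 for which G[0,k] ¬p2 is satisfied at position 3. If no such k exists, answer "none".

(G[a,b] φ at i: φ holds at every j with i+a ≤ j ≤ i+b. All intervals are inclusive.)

3

¬p2 must hold from j=3 onward; find where it first fails.
  j=3: holds
  j=4: holds
  j=5: holds
  j=6: holds
  j=7: fails
Holds on [3,6], so largest k = 3.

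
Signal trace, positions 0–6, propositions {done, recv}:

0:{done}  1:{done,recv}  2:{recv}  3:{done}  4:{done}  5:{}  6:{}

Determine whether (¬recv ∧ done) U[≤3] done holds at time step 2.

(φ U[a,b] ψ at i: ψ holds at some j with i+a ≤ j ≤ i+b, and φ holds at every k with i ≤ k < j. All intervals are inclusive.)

No

Need some j in [2,5] with done, and (¬recv ∧ done) at every k in [2,j-1].
  j=2: done false.
  j=3: done holds, but (¬recv ∧ done) fails at k=2 → not this j.
  j=4: done holds, but (¬recv ∧ done) fails at k=2 → not this j.
  j=5: done false.
No j in the window works → until fails.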